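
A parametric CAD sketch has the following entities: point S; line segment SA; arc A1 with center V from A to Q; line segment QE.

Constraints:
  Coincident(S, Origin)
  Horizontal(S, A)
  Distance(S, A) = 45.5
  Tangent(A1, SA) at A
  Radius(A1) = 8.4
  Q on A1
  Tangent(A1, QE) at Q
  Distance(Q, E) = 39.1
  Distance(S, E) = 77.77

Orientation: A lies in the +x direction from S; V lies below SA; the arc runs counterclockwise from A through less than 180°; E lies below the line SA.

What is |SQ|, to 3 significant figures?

41.5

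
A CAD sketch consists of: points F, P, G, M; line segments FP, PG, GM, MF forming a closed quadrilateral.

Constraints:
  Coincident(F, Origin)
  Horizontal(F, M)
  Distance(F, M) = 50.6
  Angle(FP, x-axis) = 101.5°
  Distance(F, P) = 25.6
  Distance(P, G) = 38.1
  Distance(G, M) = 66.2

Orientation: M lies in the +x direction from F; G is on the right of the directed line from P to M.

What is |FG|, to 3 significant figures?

18.7

Checks: |PG| = 38.10 ✓; |GM| = 66.20 ✓.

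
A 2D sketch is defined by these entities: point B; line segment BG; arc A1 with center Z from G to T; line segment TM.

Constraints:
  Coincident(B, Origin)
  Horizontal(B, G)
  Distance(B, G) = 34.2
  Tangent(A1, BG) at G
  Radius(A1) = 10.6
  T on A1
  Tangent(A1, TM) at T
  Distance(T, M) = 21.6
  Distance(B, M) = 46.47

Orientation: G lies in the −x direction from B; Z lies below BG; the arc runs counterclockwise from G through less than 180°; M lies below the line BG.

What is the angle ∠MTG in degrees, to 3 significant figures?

118°

Checks: ∠(ZG, GB) = 90.00° ✓; |ZT| = 10.60 ✓; ∠(ZT, TM) = 90.00° ✓; |TM| = 21.60 ✓; |BM| = 46.47 ✓.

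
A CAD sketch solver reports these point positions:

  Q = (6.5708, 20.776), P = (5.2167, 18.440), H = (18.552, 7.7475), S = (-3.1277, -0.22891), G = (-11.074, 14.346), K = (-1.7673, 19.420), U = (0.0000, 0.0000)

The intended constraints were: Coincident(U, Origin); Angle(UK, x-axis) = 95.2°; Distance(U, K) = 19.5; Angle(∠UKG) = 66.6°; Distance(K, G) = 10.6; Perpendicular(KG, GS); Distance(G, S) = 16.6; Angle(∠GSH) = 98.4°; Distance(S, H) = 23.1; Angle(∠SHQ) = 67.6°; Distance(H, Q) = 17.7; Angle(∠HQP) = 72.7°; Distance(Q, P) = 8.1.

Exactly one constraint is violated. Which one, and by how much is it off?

Distance(Q, P) = 8.1 — off by 5.40.

U = (0.00, 0.00) ✓; UK at 95.20° ✓; |UK| = 19.50 ✓; ∠UKG = 66.60° ✓; |KG| = 10.60 ✓; ∠(KG, GS) = 90.00° ✓; |GS| = 16.60 ✓; ∠GSH = 98.40° ✓; |SH| = 23.10 ✓; ∠SHQ = 67.60° ✓; |HQ| = 17.70 ✓; ∠HQP = 72.70° ✓; |QP| = 2.700 ✗.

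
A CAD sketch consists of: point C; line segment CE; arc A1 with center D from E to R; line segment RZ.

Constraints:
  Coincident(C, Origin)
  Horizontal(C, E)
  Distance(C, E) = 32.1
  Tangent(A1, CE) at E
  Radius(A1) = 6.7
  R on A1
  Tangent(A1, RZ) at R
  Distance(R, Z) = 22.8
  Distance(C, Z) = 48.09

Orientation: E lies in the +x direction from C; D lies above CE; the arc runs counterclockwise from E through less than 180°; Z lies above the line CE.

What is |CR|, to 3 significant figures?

39.4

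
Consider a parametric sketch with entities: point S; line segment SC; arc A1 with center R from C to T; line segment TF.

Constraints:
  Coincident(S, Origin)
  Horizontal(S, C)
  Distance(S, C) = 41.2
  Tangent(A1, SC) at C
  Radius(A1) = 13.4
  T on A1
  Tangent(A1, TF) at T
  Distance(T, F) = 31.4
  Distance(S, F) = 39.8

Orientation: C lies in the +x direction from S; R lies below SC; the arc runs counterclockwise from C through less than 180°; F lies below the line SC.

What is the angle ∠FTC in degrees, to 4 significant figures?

147.2°

Checks: ∠(RC, CS) = 90.00° ✓; |RT| = 13.40 ✓; ∠(RT, TF) = 90.00° ✓; |TF| = 31.40 ✓; |SF| = 39.80 ✓.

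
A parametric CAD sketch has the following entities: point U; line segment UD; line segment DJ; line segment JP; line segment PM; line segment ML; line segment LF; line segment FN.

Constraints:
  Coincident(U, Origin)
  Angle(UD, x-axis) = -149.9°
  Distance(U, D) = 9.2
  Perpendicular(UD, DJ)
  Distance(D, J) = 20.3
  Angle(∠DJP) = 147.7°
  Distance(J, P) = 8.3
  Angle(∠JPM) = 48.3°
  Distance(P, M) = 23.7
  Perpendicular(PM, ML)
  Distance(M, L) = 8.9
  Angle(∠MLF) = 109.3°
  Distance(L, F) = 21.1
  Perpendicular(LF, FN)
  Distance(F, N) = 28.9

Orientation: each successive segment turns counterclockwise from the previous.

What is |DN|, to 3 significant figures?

38.6

∠MLF = 109.3° gives LF at -95.2° from the x-axis; with |LF| = 21.1, F = (-6.74, -26.2). LF ⟂ FN, so FN runs at -5.20°; with |FN| = 28.9, N = (22.0, -28.8). Then |DN| = |N − D| = 38.6.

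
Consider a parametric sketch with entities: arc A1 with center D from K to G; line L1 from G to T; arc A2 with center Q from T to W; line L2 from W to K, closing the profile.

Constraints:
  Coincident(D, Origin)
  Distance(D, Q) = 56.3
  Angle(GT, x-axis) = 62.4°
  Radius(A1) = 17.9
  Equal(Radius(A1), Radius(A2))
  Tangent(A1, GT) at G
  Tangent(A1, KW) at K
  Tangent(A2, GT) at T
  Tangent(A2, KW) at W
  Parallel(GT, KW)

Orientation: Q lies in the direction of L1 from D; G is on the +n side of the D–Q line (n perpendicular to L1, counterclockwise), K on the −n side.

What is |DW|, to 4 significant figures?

59.08

The slot axis is L1's direction at 62.4°, so u = (cos 62.4°, sin 62.4°) = (0.4633, 0.8862) and n = (−sin 62.4°, cos 62.4°) = (-0.8862, 0.4633). D is at the origin and Q lies 56.3 along u from D, so Q = 56.3·u = (26.08, 49.89). Tangency of A1 to both parallel lines with radius 17.9 puts G and K at D ± 17.9·n: G = (-15.86, 8.293), K = (15.86, -8.293). Equal radii place T and W the same way about Q: T = Q + 17.9·n = (10.22, 58.19), W = Q − 17.9·n = (41.95, 41.60). Then |DW| = |W − D| = 59.08.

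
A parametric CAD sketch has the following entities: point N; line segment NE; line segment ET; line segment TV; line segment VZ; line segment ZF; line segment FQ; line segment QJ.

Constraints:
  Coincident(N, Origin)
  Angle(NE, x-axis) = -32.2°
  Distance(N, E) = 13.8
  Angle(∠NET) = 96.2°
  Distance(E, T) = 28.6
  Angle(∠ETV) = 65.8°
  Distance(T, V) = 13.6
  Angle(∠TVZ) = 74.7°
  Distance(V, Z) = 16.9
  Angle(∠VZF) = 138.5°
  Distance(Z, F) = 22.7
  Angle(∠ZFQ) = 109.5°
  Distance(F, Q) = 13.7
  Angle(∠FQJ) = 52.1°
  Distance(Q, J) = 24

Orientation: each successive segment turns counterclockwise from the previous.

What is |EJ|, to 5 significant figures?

14.998

N is at the origin; NE runs at -32.2° with length 13.8, so E = (11.677, -7.3537). ∠NET = 96.2° gives ET at 51.600° from the x-axis; with |ET| = 28.6, T = (29.442, 15.060). ∠ETV = 65.8° gives TV at 165.80° from the x-axis; with |TV| = 13.6, V = (16.258, 18.396). ∠TVZ = 74.7° gives VZ at -88.900° from the x-axis; with |VZ| = 16.9, Z = (16.582, 1.4992). ∠VZF = 138.5° gives ZF at -47.400° from the x-axis; with |ZF| = 22.7, F = (31.947, -15.210). ∠ZFQ = 109.5° gives FQ at 23.100° from the x-axis; with |FQ| = 13.7, Q = (44.549, -9.8352). ∠FQJ = 52.1° gives QJ at 151.00° from the x-axis; with |QJ| = 24.0, J = (23.558, 1.8003). Then |EJ| = |J − E| = 14.998.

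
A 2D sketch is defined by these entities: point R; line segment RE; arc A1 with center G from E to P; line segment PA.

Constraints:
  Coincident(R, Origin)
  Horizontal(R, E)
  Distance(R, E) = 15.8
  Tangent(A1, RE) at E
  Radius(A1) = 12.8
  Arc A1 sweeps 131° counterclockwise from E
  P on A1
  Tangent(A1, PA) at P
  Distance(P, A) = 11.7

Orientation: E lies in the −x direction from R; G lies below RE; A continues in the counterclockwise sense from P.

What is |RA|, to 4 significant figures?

34.90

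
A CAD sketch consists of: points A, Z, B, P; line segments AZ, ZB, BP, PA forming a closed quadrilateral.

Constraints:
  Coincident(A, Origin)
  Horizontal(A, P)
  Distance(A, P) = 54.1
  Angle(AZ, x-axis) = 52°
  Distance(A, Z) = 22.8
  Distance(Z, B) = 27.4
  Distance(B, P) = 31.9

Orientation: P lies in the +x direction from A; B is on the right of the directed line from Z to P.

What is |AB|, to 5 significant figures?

24.481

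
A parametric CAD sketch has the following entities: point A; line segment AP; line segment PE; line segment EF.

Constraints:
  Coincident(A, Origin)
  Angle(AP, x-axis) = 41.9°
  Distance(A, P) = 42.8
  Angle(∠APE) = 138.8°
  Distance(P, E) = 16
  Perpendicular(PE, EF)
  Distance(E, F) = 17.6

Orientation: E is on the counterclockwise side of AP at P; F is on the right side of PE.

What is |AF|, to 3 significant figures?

66.5

A is at the origin; AP runs at 41.9° with length 42.8, so P = 42.8·(cos 41.9°, sin 41.9°) = (31.9, 28.6). ∠APE = 138.8°, so PE runs at 41.9° + (180° − 138.8°) = 83.1° from the x-axis; with |PE| = 16.0, E = P + 16.0·(cos 83.1°, sin 83.1°) = (33.8, 44.5). PE ⟂ EF; with |EF| = 17.6 on the right of PE, F = E + 17.6·(0.993, -0.120) = (51.3, 42.4). Then |AF| = |F − A| = 66.5.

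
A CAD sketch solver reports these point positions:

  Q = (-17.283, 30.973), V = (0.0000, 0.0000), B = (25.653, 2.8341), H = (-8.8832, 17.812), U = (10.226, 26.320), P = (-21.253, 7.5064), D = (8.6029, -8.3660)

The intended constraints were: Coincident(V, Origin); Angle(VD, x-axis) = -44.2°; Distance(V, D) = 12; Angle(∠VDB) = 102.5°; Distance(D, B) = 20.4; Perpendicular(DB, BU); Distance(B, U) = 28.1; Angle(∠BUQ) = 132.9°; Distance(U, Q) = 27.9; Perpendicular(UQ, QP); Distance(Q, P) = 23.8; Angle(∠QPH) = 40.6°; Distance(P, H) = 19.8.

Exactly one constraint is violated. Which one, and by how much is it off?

Distance(P, H) = 19.8 — off by 3.70.

V = (0.00, 0.00) ✓; VD at -44.20° ✓; |VD| = 12.00 ✓; ∠VDB = 102.5° ✓; |DB| = 20.40 ✓; ∠(DB, BU) = 90.00° ✓; |BU| = 28.10 ✓; ∠BUQ = 132.9° ✓; |UQ| = 27.90 ✓; ∠(UQ, QP) = 90.00° ✓; |QP| = 23.80 ✓; ∠QPH = 40.60° ✓; |PH| = 16.10 ✗.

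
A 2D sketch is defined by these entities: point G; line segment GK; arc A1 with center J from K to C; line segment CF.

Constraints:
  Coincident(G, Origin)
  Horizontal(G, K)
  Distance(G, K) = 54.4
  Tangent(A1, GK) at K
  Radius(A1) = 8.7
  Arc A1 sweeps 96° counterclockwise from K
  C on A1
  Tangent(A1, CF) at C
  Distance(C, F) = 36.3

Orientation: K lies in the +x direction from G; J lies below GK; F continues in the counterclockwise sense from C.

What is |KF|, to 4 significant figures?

45.97

On A1, K sits at bearing 90° from J; a 96° counterclockwise sweep puts C at bearing 186°, so C = J + 8.7·(cos 186°, sin 186°) = (45.75, -9.609). Since A1 is tangent to CF there, JC ⟂ CF, so CF runs along (−sin 186°, cos 186°); with |CF| = 36.3, F = (49.54, -45.71). Then |KF| = |F − K| = 45.97.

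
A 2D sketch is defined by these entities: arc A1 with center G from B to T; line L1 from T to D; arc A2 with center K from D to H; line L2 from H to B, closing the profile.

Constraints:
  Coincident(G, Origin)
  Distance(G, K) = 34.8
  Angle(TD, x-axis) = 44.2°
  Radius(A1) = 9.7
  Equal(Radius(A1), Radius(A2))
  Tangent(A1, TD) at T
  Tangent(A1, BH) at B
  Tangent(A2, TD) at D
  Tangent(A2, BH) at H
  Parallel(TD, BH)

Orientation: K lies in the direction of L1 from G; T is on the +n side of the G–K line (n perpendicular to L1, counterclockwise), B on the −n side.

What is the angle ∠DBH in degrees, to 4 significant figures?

29.14°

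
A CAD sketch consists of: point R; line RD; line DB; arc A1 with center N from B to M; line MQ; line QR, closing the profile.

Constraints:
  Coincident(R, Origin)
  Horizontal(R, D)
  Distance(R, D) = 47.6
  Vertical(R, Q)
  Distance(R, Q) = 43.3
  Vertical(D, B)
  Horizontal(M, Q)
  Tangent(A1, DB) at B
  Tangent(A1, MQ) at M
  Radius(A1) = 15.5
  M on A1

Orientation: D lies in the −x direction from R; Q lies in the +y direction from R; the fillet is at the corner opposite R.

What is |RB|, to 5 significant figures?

55.123

R is at the origin; R and D share the same y with |RD| = 47.6 and D on the −x side, so D = (-47.600, 0.0000). R and Q share the same x with |RQ| = 43.3 and Q on the +y side, so Q = (0.0000, 43.300). The virtual corner opposite R is at (-47.600, 43.300). Tangency of A1 to DB means the radius NB is perpendicular to DB and A1 meets MQ tangentially, so NM is at right angles to MQ, with radius 15.5, so the center N sits 15.5 in from both sides at N = (-32.100, 27.800). That places the tangent points at B = (-47.600, 27.800) on DB and M = (-32.100, 43.300) on MQ. Then |RB| = |B − R| = 55.123.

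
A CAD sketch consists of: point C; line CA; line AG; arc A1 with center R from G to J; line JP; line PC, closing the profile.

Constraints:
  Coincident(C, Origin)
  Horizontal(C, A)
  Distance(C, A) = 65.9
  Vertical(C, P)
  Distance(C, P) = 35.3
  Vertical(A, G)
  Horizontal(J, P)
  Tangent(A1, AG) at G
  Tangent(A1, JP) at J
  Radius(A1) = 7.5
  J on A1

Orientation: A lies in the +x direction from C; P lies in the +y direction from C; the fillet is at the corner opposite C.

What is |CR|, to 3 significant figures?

64.7

C is at the origin; C and A share the same y with |CA| = 65.9 and A on the +x side, so A = (65.9, 0.00). C and P share the same x with |CP| = 35.3 and P on the +y side, so P = (0.00, 35.3). The virtual corner opposite C is at (65.9, 35.3). Since A1 is tangent to AG there, RG ⟂ AG and the tangent condition forces RJ to be normal to JP, with radius 7.5, so the center R sits 7.5 in from both sides at R = (58.4, 27.8). Then |CR| = |R − C| = 64.7.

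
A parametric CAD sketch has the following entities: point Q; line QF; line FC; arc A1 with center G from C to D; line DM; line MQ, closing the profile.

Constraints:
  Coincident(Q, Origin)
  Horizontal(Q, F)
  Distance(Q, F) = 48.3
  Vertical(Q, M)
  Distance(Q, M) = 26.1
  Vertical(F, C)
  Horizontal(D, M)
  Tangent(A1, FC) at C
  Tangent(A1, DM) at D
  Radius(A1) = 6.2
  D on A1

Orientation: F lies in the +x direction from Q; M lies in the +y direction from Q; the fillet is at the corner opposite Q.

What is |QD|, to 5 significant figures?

49.534

Q is at the origin; Q and F share the same y with |QF| = 48.3 and F on the +x side, so F = (48.300, 0.0000). QM is vertical with |QM| = 26.1 and M on the +y side, so M = (0.0000, 26.100). The virtual corner opposite Q is at (48.300, 26.100). Tangency of A1 to FC means the radius GC is perpendicular to FC and since A1 is tangent to DM there, GD ⟂ DM, with radius 6.2, so the center G sits 6.2 in from both sides at G = (42.100, 19.900). That places the tangent points at C = (48.300, 19.900) on FC and D = (42.100, 26.100) on DM. Then |QD| = |D − Q| = 49.534.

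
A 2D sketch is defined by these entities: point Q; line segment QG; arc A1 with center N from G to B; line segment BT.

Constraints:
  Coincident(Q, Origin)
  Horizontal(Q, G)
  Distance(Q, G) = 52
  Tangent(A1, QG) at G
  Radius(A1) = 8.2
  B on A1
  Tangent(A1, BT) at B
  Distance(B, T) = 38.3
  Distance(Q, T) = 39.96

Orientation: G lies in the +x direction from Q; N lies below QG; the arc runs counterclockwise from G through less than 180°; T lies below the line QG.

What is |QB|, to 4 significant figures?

45.64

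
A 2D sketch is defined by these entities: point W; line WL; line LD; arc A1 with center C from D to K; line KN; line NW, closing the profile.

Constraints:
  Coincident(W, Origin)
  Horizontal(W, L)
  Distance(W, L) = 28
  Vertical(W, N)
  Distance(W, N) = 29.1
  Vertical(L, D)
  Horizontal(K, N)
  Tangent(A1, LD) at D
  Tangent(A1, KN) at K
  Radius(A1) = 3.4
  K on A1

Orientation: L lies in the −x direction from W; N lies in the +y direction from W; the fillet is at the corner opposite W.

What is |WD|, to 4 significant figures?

38.01

W is at the origin; WL is horizontal with |WL| = 28.0 and L on the −x side, so L = (-28.00, 0.000). W and N share the same x with |WN| = 29.1 and N on the +y side, so N = (0.000, 29.10). The virtual corner opposite W is at (-28.00, 29.10). The tangent condition forces CD to be normal to LD and the tangent condition forces CK to be normal to KN, with radius 3.4, so the center C sits 3.4 in from both sides at C = (-24.60, 25.70). That places the tangent points at D = (-28.00, 25.70) on LD and K = (-24.60, 29.10) on KN. Then |WD| = |D − W| = 38.01.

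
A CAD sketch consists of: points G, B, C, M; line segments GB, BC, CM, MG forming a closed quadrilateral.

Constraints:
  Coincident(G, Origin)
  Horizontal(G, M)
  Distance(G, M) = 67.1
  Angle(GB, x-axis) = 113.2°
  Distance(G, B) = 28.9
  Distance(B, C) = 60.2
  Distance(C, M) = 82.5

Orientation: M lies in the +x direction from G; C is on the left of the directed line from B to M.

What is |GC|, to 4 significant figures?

77.51

G is at the origin; G and M share the same y with |GM| = 67.1 and M in +x, so M = (67.1, 0). GB runs at 113.2° with |GB| = 28.9, so B = (-11.38, 26.56). C is determined by |BC| = 60.2 and |CM| = 82.5 together: it lies at the intersection of circle(B, 60.2) and circle(M, 82.5). With |BM| = 82.86, the foot of the radical line on BM is 22.23 from B and the perpendicular offset is √(60.2² − 22.23²) = 55.95. Taking the left-of-BM solution: C = (27.60, 72.43).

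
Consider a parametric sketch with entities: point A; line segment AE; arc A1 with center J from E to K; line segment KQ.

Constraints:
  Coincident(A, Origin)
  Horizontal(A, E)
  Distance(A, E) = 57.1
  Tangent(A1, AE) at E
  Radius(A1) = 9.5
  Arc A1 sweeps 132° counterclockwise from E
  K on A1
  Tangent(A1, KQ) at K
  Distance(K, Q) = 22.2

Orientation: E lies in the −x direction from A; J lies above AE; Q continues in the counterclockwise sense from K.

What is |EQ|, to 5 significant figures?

33.280

On A1, E sits at bearing -90° from J; a 132° counterclockwise sweep puts K at bearing 42°, so K = J + 9.5·(cos 42°, sin 42°) = (-50.040, 15.857). A1 meets KQ tangentially, so JK is at right angles to KQ, so KQ runs along (−sin 42°, cos 42°); with |KQ| = 22.2, Q = (-64.895, 32.355). Then |EQ| = |Q − E| = 33.280.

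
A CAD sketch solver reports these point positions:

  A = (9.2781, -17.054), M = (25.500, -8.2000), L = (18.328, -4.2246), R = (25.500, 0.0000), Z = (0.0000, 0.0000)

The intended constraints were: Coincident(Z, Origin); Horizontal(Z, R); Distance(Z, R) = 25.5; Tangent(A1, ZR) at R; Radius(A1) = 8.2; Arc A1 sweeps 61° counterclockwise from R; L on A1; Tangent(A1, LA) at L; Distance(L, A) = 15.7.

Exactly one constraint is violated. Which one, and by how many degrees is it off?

Tangent(A1, LA) at L — off by 6.20°.

Z = (0.00, 0.00) ✓; Z.y = 0.00, R.y = 0.00 ✓; |ZR| = 25.50 ✓; ∠(MR, RZ) = 90.00° ✓; |MR| = 8.200 ✓; bearing(M→L) − bearing(M→R) = 61.00° ✓; |ML| = 8.200 ✓; ∠(ML, LA) = 96.20° ✗; |LA| = 15.70 ✓.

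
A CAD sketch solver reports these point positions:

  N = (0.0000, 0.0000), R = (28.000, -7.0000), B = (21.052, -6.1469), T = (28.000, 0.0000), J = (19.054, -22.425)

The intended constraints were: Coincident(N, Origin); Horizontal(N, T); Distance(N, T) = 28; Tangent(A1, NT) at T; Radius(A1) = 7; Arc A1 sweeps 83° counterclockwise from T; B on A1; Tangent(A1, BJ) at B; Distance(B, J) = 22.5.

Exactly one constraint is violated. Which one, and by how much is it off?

Distance(B, J) = 22.5 — off by 6.10.

N = (0.00, 0.00) ✓; N.y = 0.00, T.y = 0.00 ✓; |NT| = 28.00 ✓; ∠(RT, TN) = 90.00° ✓; |RT| = 7.000 ✓; bearing(R→B) − bearing(R→T) = 83.00° ✓; |RB| = 7.000 ✓; ∠(RB, BJ) = 90.00° ✓; |BJ| = 16.40 ✗.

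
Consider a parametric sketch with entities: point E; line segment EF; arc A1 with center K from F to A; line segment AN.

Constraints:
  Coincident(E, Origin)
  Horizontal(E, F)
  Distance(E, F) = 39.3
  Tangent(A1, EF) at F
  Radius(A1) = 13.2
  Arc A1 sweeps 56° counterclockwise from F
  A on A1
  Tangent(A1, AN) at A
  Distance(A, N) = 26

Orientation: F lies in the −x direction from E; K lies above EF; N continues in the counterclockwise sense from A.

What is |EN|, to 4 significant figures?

30.66

E is at the origin; EF is horizontal with |EF| = 39.3 and F on the −x side, so F = (-39.30, 0.000). A1 meets EF tangentially, so KF is at right angles to EF, so K = F + (0, 13.2) = (-39.30, 13.20). On A1, F sits at bearing -90° from K; a 56° counterclockwise sweep puts A at bearing -34°, so A = K + 13.2·(cos -34°, sin -34°) = (-28.36, 5.819). Tangency of A1 to AN means the radius KA is perpendicular to AN, so AN runs along (−sin -34°, cos -34°); with |AN| = 26.0, N = (-13.82, 27.37). Then |EN| = |N − E| = 30.66.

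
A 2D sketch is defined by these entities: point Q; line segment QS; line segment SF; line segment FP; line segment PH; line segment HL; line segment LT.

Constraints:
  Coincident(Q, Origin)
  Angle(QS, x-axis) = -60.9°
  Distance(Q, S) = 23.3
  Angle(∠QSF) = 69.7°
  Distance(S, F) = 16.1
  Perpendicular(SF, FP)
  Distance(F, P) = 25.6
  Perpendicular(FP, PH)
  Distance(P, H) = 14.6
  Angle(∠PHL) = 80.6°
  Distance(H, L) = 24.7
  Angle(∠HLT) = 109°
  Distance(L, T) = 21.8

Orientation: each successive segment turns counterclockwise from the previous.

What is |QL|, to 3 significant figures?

20.8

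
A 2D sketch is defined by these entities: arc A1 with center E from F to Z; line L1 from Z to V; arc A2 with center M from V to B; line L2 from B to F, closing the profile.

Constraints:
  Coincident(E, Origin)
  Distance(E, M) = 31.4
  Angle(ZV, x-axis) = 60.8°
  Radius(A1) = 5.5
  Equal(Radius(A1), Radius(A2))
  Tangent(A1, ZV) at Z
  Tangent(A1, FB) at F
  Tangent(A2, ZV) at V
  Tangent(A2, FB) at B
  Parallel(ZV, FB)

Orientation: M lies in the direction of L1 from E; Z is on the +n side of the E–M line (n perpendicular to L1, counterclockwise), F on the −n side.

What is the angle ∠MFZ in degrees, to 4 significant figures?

80.06°

The slot axis is L1's direction at 60.8°, so u = (cos 60.8°, sin 60.8°) = (0.4879, 0.8729) and n = (−sin 60.8°, cos 60.8°) = (-0.8729, 0.4879). E is at the origin and M lies 31.4 along u from E, so M = 31.4·u = (15.32, 27.41). Tangency of A1 to both parallel lines with radius 5.5 puts Z and F at E ± 5.5·n: Z = (-4.801, 2.683), F = (4.801, -2.683). Then cos ∠MFZ = FM·FZ / (|FM||FZ|), giving 80.06°.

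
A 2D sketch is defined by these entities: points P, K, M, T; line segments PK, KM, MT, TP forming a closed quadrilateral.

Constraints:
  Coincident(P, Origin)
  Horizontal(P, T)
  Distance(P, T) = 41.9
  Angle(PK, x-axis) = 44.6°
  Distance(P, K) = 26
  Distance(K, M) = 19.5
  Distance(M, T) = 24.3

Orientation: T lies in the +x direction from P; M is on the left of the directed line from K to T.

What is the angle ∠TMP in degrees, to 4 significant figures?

68.50°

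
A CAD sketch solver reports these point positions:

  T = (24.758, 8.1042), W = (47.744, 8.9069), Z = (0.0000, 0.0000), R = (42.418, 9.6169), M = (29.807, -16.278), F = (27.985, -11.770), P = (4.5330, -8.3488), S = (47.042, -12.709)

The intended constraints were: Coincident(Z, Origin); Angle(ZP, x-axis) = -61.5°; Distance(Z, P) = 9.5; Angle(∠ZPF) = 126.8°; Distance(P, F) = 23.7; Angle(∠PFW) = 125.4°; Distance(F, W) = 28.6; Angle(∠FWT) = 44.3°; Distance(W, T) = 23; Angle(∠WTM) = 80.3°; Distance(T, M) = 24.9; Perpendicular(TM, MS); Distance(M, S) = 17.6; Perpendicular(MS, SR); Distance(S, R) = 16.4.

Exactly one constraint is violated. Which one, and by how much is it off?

Distance(S, R) = 16.4 — off by 6.40.

Z = (0.00, 0.00) ✓; ZP at -61.50° ✓; |ZP| = 9.500 ✓; ∠ZPF = 126.8° ✓; |PF| = 23.70 ✓; ∠PFW = 125.4° ✓; |FW| = 28.60 ✓; ∠FWT = 44.30° ✓; |WT| = 23.00 ✓; ∠WTM = 80.30° ✓; |TM| = 24.90 ✓; ∠(TM, MS) = 90.00° ✓; |MS| = 17.60 ✓; ∠(MS, SR) = 90.00° ✓; |SR| = 22.80 ✗.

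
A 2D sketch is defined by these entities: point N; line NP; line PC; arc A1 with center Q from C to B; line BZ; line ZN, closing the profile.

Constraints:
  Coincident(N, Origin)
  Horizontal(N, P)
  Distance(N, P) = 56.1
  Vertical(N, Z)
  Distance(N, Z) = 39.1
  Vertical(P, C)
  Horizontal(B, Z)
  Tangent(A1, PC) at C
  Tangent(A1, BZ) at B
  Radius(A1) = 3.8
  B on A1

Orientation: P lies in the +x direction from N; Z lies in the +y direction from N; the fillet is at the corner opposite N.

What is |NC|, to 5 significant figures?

66.282

N is at the origin; N and P share the same y with |NP| = 56.1 and P on the +x side, so P = (56.100, 0.0000). NZ is vertical with |NZ| = 39.1 and Z on the +y side, so Z = (0.0000, 39.100). The virtual corner opposite N is at (56.100, 39.100). Tangency of A1 to PC means the radius QC is perpendicular to PC and A1 meets BZ tangentially, so QB is at right angles to BZ, with radius 3.8, so the center Q sits 3.8 in from both sides at Q = (52.300, 35.300). That places the tangent points at C = (56.100, 35.300) on PC and B = (52.300, 39.100) on BZ. Then |NC| = |C − N| = 66.282.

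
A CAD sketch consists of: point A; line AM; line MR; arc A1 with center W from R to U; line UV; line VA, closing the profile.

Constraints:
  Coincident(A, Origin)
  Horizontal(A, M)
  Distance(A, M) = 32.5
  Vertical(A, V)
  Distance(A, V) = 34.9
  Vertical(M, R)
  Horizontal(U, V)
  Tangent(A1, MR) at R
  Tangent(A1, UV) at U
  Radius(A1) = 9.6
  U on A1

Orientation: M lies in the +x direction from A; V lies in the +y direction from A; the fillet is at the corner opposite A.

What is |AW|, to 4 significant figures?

34.12

A is at the origin; A and M share the same y with |AM| = 32.5 and M on the +x side, so M = (32.50, 0.000). A and V share the same x with |AV| = 34.9 and V on the +y side, so V = (0.000, 34.90). The virtual corner opposite A is at (32.50, 34.90). The tangent condition forces WR to be normal to MR and since A1 is tangent to UV there, WU ⟂ UV, with radius 9.6, so the center W sits 9.6 in from both sides at W = (22.90, 25.30). Then |AW| = |W − A| = 34.12.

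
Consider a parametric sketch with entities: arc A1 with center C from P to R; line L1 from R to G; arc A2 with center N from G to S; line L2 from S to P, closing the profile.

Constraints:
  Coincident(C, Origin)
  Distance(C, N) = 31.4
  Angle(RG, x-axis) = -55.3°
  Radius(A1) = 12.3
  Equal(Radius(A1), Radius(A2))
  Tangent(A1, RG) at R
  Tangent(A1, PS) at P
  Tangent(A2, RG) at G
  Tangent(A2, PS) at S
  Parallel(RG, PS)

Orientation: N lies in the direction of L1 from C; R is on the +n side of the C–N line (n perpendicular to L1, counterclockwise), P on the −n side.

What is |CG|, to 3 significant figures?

33.7

The slot axis is L1's direction at -55.3°, so u = (cos -55.3°, sin -55.3°) = (0.569, -0.822) and n = (−sin -55.3°, cos -55.3°) = (0.822, 0.569). C is at the origin and N lies 31.4 along u from C, so N = 31.4·u = (17.9, -25.8). Tangency of A1 to both parallel lines with radius 12.3 puts R and P at C ± 12.3·n: R = (10.1, 7.00), P = (-10.1, -7.00). Equal radii place G and S the same way about N: G = N + 12.3·n = (28.0, -18.8), S = N − 12.3·n = (7.76, -32.8). Then |CG| = |G − C| = 33.7.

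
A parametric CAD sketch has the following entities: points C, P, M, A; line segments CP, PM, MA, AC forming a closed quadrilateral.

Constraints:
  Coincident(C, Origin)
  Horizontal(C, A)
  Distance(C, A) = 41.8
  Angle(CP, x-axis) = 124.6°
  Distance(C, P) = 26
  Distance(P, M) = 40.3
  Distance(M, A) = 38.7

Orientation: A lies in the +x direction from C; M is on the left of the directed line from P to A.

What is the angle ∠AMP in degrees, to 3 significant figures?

99.9°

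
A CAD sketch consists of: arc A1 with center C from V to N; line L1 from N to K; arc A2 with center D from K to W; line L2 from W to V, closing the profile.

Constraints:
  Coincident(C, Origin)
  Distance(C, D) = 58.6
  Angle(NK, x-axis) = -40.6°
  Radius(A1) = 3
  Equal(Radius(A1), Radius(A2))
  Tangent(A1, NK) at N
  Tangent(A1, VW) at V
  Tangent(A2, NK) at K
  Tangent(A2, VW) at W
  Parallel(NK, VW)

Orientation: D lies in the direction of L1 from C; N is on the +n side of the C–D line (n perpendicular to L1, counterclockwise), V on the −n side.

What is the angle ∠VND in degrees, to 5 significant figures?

87.069°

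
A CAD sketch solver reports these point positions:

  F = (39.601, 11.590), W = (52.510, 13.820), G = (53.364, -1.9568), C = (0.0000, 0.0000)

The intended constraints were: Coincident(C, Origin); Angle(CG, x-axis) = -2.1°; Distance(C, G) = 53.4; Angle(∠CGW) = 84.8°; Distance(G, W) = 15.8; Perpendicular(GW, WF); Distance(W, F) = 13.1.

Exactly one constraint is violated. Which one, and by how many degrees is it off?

Perpendicular(GW, WF) — off by 6.70°.

C = (0.00, 0.00) ✓; CG at -2.100° ✓; |CG| = 53.40 ✓; ∠CGW = 84.80° ✓; |GW| = 15.80 ✓; ∠(GW, WF) = 96.70° ✗; |WF| = 13.10 ✓.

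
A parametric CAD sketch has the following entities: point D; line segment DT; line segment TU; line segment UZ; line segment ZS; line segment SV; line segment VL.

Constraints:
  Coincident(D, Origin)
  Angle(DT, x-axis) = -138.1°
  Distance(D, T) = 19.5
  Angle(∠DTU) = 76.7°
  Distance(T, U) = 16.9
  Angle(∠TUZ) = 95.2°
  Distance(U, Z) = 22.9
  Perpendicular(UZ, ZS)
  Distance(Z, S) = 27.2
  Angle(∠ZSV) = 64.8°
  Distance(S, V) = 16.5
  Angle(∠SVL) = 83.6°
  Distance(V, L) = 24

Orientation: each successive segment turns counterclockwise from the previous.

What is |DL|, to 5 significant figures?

14.615

D is at the origin; DT runs at -138.1° with length 19.5, so T = (-14.514, -13.023). ∠DTU = 76.7° gives TU at -34.800° from the x-axis; with |TU| = 16.9, U = (-0.63665, -22.668). ∠TUZ = 95.2° gives UZ at 50.000° from the x-axis; with |UZ| = 22.9, Z = (14.083, -5.1254). UZ is perpendicular to ZS, so ZS runs at 140.00°; with |ZS| = 27.2, S = (-6.7532, 12.358). ∠ZSV = 64.8° gives SV at -104.80° from the x-axis; with |SV| = 16.5, V = (-10.968, -3.5941). ∠SVL = 83.6° gives VL at -8.4000° from the x-axis; with |VL| = 24.0, L = (12.774, -7.1001). Then |DL| = |L − D| = 14.615.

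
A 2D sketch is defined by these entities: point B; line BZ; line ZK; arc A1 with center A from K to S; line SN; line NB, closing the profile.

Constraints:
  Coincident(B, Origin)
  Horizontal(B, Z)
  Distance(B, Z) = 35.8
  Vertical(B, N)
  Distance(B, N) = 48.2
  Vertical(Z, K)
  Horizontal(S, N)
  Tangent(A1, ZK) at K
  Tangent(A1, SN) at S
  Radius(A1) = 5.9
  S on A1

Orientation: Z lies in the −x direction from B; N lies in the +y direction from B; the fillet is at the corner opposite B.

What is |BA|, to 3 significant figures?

51.8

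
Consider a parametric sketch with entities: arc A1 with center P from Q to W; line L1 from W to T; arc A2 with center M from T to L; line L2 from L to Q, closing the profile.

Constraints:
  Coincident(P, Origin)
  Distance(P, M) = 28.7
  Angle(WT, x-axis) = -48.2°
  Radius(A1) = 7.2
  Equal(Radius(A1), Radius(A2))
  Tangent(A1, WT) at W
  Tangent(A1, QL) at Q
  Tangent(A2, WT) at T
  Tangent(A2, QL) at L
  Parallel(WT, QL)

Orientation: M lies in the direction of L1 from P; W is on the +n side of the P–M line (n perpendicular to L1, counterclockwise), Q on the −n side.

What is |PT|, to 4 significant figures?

29.59

The slot axis is L1's direction at -48.2°, so u = (cos -48.2°, sin -48.2°) = (0.6665, -0.7455) and n = (−sin -48.2°, cos -48.2°) = (0.7455, 0.6665). P is at the origin and M lies 28.7 along u from P, so M = 28.7·u = (19.13, -21.40). Tangency of A1 to both parallel lines with radius 7.2 puts W and Q at P ± 7.2·n: W = (5.367, 4.799), Q = (-5.367, -4.799). Equal radii place T and L the same way about M: T = M + 7.2·n = (24.50, -16.60), L = M − 7.2·n = (13.76, -26.19). Then |PT| = |T − P| = 29.59.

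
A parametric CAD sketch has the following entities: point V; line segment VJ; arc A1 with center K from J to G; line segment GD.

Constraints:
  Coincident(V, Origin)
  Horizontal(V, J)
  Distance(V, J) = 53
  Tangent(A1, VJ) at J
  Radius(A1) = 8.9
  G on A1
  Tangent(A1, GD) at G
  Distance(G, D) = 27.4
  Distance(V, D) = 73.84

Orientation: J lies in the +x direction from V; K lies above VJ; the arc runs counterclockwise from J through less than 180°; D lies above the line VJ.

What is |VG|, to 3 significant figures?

62.3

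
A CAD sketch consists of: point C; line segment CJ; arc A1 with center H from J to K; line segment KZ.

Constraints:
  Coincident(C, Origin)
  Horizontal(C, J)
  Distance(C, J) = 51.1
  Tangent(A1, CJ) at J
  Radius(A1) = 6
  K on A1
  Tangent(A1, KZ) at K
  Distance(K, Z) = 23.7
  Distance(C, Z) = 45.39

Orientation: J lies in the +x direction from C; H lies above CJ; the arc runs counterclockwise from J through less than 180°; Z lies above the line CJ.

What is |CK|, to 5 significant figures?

56.035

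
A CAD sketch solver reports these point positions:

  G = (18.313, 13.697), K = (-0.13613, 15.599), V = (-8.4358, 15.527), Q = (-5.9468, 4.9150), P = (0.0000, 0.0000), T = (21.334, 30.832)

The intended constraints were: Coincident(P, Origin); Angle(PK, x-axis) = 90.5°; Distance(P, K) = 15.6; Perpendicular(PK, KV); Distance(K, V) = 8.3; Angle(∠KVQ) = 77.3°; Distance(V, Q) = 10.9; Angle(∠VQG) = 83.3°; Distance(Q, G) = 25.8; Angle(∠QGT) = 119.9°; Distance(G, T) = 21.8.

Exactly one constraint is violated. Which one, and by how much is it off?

Distance(G, T) = 21.8 — off by 4.40.

P = (0.00, 0.00) ✓; PK at 90.50° ✓; |PK| = 15.60 ✓; ∠(PK, KV) = 90.00° ✓; |KV| = 8.300 ✓; ∠KVQ = 77.30° ✓; |VQ| = 10.90 ✓; ∠VQG = 83.30° ✓; |QG| = 25.80 ✓; ∠QGT = 119.9° ✓; |GT| = 17.40 ✗.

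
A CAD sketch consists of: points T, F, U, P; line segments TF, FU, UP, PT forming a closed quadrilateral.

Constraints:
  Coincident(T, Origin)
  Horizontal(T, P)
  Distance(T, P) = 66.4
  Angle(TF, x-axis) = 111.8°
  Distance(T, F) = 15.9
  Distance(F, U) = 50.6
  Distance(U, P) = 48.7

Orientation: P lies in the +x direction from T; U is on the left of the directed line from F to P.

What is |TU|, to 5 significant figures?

55.029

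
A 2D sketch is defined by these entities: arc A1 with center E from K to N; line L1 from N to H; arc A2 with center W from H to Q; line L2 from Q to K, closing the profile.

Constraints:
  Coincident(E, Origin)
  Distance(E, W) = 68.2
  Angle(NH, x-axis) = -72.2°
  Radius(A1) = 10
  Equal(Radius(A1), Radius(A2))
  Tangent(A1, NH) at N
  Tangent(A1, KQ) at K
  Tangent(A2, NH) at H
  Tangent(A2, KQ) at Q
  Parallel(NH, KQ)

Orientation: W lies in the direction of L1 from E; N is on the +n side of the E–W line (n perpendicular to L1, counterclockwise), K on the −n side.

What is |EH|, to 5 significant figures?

68.929

The slot axis is L1's direction at -72.2°, so u = (cos -72.2°, sin -72.2°) = (0.30570, -0.95213) and n = (−sin -72.2°, cos -72.2°) = (0.95213, 0.30570). E is at the origin and W lies 68.2 along u from E, so W = 68.2·u = (20.848, -64.935). Tangency of A1 to both parallel lines with radius 10.0 puts N and K at E ± 10.0·n: N = (9.5213, 3.0570), K = (-9.5213, -3.0570). Equal radii place H and Q the same way about W: H = W + 10.0·n = (30.370, -61.878), Q = W − 10.0·n = (11.327, -67.992). Then |EH| = |H − E| = 68.929.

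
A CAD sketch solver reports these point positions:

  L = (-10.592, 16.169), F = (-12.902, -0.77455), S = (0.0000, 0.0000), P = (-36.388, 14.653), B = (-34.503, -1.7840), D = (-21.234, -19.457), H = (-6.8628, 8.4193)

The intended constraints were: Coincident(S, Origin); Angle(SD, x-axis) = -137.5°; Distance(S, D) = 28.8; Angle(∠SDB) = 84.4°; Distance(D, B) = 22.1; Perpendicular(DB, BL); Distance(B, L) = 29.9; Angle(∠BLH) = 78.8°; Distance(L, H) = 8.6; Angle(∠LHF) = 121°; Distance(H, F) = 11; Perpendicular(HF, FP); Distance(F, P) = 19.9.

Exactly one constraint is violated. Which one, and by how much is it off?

Distance(F, P) = 19.9 — off by 8.20.

S = (0.00, 0.00) ✓; SD at -137.5° ✓; |SD| = 28.80 ✓; ∠SDB = 84.40° ✓; |DB| = 22.10 ✓; ∠(DB, BL) = 90.00° ✓; |BL| = 29.90 ✓; ∠BLH = 78.80° ✓; |LH| = 8.600 ✓; ∠LHF = 121.0° ✓; |HF| = 11.00 ✓; ∠(HF, FP) = 90.00° ✓; |FP| = 28.10 ✗.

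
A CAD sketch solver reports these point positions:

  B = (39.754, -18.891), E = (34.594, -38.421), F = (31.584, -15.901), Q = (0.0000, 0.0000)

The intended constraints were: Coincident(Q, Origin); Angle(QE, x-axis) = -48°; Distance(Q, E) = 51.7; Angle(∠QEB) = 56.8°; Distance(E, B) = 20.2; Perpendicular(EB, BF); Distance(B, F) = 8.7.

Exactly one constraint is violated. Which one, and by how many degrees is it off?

Perpendicular(EB, BF) — off by 5.30°.

Q = (0.00, 0.00) ✓; QE at -48.00° ✓; |QE| = 51.70 ✓; ∠QEB = 56.80° ✓; |EB| = 20.20 ✓; ∠(EB, BF) = 84.70° ✗; |BF| = 8.700 ✓.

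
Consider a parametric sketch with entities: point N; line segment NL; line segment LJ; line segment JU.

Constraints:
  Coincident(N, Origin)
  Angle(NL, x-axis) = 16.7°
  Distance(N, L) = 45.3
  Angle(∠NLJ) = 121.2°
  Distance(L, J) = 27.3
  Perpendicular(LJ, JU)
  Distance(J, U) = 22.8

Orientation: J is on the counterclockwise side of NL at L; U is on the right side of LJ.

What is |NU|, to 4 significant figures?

79.78

N is at the origin; NL runs at 16.7° with length 45.3, so L = 45.3·(cos 16.7°, sin 16.7°) = (43.39, 13.02). ∠NLJ = 121.2°, so LJ runs at 16.7° + (180° − 121.2°) = 75.50° from the x-axis; with |LJ| = 27.3, J = L + 27.3·(cos 75.50°, sin 75.50°) = (50.22, 39.45). LJ is perpendicular to JU; with |JU| = 22.8 on the right of LJ, U = J + 22.8·(0.9681, -0.2504) = (72.30, 33.74). Then |NU| = |U − N| = 79.78.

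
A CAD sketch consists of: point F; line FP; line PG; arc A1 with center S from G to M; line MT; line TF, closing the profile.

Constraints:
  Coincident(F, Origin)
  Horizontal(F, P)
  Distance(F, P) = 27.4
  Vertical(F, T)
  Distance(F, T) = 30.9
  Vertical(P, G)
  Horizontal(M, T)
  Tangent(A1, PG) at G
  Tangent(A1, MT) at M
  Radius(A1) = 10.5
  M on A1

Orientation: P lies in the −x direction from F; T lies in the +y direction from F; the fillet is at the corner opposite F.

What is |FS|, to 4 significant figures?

26.49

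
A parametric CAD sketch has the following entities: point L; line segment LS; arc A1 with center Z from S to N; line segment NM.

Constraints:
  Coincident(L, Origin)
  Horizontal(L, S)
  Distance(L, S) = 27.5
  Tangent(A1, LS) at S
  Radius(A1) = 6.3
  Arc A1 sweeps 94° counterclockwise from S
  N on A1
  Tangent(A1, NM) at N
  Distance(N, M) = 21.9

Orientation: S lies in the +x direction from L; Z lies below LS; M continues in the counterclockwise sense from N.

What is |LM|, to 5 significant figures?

36.530

On A1, S sits at bearing 90° from Z; a 94° counterclockwise sweep puts N at bearing 184°, so N = Z + 6.3·(cos 184°, sin 184°) = (21.215, -6.7395). Since A1 is tangent to NM there, ZN ⟂ NM, so NM runs along (−sin 184°, cos 184°); with |NM| = 21.9, M = (22.743, -28.586). Then |LM| = |M − L| = 36.530.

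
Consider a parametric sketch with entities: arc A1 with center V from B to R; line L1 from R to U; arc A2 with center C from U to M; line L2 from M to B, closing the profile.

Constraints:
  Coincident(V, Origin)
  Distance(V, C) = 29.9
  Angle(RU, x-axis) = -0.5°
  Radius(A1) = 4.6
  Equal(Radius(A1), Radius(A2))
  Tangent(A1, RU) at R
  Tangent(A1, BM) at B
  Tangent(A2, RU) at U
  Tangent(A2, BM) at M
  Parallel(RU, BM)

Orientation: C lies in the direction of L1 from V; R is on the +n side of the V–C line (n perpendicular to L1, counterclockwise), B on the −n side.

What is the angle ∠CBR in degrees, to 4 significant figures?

81.25°

The slot axis is L1's direction at -0.5°, so u = (cos -0.5°, sin -0.5°) = (1.000, -0.008727) and n = (−sin -0.5°, cos -0.5°) = (0.008727, 1.000). V is at the origin and C lies 29.9 along u from V, so C = 29.9·u = (29.90, -0.2609). Tangency of A1 to both parallel lines with radius 4.6 puts R and B at V ± 4.6·n: R = (0.04014, 4.600), B = (-0.04014, -4.600). Then cos ∠CBR = BC·BR / (|BC||BR|), giving 81.25°.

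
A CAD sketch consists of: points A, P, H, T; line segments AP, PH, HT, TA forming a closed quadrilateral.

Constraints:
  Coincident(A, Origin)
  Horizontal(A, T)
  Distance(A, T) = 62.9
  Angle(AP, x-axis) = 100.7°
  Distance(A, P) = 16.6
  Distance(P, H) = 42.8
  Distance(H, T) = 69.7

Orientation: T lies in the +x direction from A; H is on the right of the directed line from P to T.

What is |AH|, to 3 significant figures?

26.5

A is at the origin; A and T share the same y with |AT| = 62.9 and T in +x, so T = (62.9, 0). AP runs at 100.7° with |AP| = 16.6, so P = (-3.08, 16.3). H is determined by |PH| = 42.8 and |HT| = 69.7 together: it lies at the intersection of circle(P, 42.8) and circle(T, 69.7). With |PT| = 68.0, the foot of the radical line on PT is 11.7 from P and the perpendicular offset is √(42.8² − 11.7²) = 41.2. Taking the right-of-PT solution: H = (-1.58, -26.5).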